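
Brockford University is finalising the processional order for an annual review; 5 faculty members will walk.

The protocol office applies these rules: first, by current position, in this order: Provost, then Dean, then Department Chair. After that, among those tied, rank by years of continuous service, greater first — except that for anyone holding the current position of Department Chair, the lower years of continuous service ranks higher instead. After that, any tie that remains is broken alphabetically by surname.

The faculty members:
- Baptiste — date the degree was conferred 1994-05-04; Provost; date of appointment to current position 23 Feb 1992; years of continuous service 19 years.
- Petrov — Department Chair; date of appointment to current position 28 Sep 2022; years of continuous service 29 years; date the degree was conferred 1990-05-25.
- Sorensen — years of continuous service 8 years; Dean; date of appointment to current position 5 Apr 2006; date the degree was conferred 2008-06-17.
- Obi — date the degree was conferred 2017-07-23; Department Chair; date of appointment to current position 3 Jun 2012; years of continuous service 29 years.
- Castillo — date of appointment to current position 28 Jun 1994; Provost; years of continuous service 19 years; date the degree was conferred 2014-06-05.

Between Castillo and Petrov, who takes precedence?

By current position: Baptiste and Castillo (Provost); then Sorensen (Dean); then Obi and Petrov (Department Chair).
Baptiste and Castillo both have years of continuous service 19 years, so the next rule applies.
Among Baptiste and Castillo, alphabetically by surname: Baptiste before Castillo.
Obi and Petrov both have years of continuous service 29 years, so the next rule applies.
Among Obi and Petrov, alphabetically by surname: Obi before Petrov.
So Castillo takes precedence.

Castillo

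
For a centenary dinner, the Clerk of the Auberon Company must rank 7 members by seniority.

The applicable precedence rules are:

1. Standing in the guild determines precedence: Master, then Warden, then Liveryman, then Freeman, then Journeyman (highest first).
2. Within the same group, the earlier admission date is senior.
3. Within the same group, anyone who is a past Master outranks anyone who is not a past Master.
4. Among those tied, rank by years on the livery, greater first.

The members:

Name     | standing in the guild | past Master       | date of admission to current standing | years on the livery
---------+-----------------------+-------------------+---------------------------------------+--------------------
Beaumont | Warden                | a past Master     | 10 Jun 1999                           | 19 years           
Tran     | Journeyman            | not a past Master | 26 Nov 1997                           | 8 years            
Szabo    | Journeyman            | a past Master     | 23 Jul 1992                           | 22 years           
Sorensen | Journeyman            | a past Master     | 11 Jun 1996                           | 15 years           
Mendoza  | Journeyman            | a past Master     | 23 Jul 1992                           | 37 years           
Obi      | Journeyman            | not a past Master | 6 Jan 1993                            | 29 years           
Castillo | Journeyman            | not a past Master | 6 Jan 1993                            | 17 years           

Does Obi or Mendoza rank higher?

By standing in the guild: Beaumont (Warden); then Mendoza, Szabo, Obi, Castillo, Sorensen and Tran (Journeyman).
Among Mendoza, Szabo, Obi, Castillo, Sorensen and Tran, by date of admission to current standing (earlier first): Mendoza and Szabo (23 Jul 1992) before Obi and Castillo (6 Jan 1993) before Sorensen (11 Jun 1996) before Tran (26 Nov 1997).
Mendoza and Szabo are each a past Master, so the next rule applies.
Among Mendoza and Szabo, by years on the livery (higher first): Mendoza (37 years) before Szabo (22 years).
Obi and Castillo are each not a past Master, so the next rule applies.
Among Obi and Castillo, by years on the livery (higher first): Obi (29 years) before Castillo (17 years).
So Mendoza takes precedence.

Mendoza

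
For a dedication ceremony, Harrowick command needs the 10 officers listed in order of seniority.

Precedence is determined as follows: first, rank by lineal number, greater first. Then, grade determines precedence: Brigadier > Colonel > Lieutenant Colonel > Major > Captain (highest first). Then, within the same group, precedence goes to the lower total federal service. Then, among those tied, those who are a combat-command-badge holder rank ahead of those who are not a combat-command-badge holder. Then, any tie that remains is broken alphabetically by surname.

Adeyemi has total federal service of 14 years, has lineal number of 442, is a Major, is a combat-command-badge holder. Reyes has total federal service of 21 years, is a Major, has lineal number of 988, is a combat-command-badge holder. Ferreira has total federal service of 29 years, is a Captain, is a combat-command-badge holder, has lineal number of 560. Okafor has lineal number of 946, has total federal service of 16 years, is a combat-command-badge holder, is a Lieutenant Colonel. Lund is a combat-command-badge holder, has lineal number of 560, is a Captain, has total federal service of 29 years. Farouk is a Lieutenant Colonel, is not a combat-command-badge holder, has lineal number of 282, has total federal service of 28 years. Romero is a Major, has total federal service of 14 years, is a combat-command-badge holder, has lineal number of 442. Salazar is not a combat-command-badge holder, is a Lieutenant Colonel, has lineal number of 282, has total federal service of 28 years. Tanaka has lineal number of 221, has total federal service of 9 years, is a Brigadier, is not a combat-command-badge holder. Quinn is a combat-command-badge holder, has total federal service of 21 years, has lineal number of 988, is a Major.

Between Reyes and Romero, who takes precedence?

By lineal number (higher first): Quinn and Reyes (both 988); then Okafor (946); then Ferreira and Lund (both 560); then Adeyemi and Romero (both 442); then Farouk and Salazar (both 282); then Tanaka (221).
Quinn and Reyes are each Major, so the next rule applies.
Quinn and Reyes both have total federal service 21 years, so the next rule applies.
Quinn and Reyes are each a combat-command-badge holder, so the next rule applies.
Among Quinn and Reyes, alphabetically by surname: Quinn before Reyes.
Ferreira and Lund are each Captain, so the next rule applies.
Ferreira and Lund both have total federal service 29 years, so the next rule applies.
Ferreira and Lund are each a combat-command-badge holder, so the next rule applies.
Among Ferreira and Lund, alphabetically by surname: Ferreira before Lund.
Adeyemi and Romero are each Major, so the next rule applies.
Adeyemi and Romero both have total federal service 14 years, so the next rule applies.
Adeyemi and Romero are each a combat-command-badge holder, so the next rule applies.
Among Adeyemi and Romero, alphabetically by surname: Adeyemi before Romero.
Farouk and Salazar are each Lieutenant Colonel, so the next rule applies.
Farouk and Salazar both have total federal service 28 years, so the next rule applies.
Farouk and Salazar are each not a combat-command-badge holder, so the next rule applies.
Among Farouk and Salazar, alphabetically by surname: Farouk before Salazar.
So Reyes takes precedence.

Reyes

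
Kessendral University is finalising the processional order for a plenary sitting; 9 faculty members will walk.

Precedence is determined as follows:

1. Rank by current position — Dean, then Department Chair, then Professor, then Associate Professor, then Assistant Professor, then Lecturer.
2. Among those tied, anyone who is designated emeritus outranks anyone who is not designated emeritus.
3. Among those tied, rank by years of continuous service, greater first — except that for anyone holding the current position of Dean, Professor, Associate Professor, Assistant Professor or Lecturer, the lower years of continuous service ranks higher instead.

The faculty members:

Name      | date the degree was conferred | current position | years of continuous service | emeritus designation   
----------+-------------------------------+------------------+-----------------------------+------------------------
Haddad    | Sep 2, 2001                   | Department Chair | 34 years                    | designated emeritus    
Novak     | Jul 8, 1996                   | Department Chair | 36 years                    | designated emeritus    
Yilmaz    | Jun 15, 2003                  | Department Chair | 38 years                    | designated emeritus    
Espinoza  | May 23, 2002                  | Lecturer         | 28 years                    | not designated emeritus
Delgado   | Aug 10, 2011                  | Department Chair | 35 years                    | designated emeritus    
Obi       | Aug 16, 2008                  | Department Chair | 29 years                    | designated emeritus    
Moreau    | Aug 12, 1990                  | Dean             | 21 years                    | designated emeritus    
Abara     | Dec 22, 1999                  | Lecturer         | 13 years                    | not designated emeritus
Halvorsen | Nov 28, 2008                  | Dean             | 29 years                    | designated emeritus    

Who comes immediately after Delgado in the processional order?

By current position: Moreau and Halvorsen (Dean); then Yilmaz, Novak, Delgado, Haddad and Obi (Department Chair); then Abara and Espinoza (Lecturer).
Moreau and Halvorsen are each designated emeritus, so the next rule applies.
Among Moreau and Halvorsen, by years of continuous service (lower first) (reversed rule for this group): Moreau (21 years) before Halvorsen (29 years).
Yilmaz, Novak, Delgado, Haddad and Obi are each designated emeritus, so the next rule applies.
Among Yilmaz, Novak, Delgado, Haddad and Obi, by years of continuous service (higher first): Yilmaz (38 years) before Novak (36 years) before Delgado (35 years) before Haddad (34 years) before Obi (29 years).
Abara and Espinoza are each not designated emeritus, so the next rule applies.
Among Abara and Espinoza, by years of continuous service (lower first) (reversed rule for this group): Abara (13 years) before Espinoza (28 years).
Order: Moreau, Halvorsen, Yilmaz, Novak, Delgado, Haddad, Obi, Abara, Espinoza.

Haddad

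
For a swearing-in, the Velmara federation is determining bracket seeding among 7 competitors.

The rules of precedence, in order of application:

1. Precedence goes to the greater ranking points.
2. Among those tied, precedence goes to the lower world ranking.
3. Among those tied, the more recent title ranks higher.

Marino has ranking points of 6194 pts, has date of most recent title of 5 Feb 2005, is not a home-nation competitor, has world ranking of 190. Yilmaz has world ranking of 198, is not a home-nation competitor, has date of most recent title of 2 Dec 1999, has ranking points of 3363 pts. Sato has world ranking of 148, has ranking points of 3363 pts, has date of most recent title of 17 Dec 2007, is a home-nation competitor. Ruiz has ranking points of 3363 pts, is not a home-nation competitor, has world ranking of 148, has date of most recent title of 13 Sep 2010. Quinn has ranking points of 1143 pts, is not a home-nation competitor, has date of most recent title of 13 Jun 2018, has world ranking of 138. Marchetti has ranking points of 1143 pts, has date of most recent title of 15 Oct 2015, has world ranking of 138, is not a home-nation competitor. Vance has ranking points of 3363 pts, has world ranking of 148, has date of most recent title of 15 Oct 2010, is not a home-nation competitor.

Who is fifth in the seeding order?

By ranking points (higher first): Marino (6194 pts); then Vance, Ruiz, Sato and Yilmaz (each 3363 pts); then Quinn and Marchetti (both 1143 pts).
Among Vance, Ruiz, Sato and Yilmaz, by world ranking (lower first): Vance, Ruiz and Sato (148) before Yilmaz (198).
Among Vance, Ruiz and Sato, by date of most recent title (later first): Vance (15 Oct 2010) before Ruiz (13 Sep 2010) before Sato (17 Dec 2007).
Quinn and Marchetti both have world ranking 138, so the next rule applies.
Among Quinn and Marchetti, by date of most recent title (later first): Quinn (13 Jun 2018) before Marchetti (15 Oct 2015).
Order: Marino, Vance, Ruiz, Sato, Yilmaz, Quinn, Marchetti.

Yilmaz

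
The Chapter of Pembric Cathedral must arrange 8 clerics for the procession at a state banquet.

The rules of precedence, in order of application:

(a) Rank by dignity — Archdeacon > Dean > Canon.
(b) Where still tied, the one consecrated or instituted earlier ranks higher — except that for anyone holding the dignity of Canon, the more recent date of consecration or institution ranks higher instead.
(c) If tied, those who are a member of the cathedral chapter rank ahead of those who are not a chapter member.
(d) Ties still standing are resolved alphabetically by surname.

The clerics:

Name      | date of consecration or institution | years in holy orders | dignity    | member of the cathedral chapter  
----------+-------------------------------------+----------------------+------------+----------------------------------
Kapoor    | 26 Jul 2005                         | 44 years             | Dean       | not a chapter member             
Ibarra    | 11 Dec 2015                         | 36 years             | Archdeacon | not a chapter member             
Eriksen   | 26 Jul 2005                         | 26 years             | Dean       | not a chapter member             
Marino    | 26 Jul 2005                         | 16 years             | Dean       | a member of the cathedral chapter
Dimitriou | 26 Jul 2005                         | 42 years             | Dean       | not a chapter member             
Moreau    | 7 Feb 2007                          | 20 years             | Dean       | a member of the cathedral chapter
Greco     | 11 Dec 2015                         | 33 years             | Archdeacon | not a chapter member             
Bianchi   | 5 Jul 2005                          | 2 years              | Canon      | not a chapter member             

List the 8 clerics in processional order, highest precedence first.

Greco, Ibarra, Marino, Dimitriou, Eriksen, Kapoor, Moreau, Bianchi

By dignity: Greco and Ibarra (Archdeacon); then Marino, Dimitriou, Eriksen, Kapoor and Moreau (Dean); then Bianchi (Canon).
Greco and Ibarra both have date of consecration or institution 11 Dec 2015, so the next rule applies.
Greco and Ibarra are each not a chapter member, so the next rule applies.
Among Greco and Ibarra, alphabetically by surname: Greco before Ibarra.
Among Marino, Dimitriou, Eriksen, Kapoor and Moreau, by date of consecration or institution (earlier first): Marino, Dimitriou, Eriksen and Kapoor (26 Jul 2005) before Moreau (7 Feb 2007).
Among Marino, Dimitriou, Eriksen and Kapoor, a member of the cathedral chapter before not a chapter member: Marino (a member of the cathedral chapter) before Dimitriou, Eriksen and Kapoor (not a chapter member).
Among Dimitriou, Eriksen and Kapoor, alphabetically by surname: Dimitriou before Eriksen before Kapoor.
Full order: Greco, Ibarra, Marino, Dimitriou, Eriksen, Kapoor, Moreau, Bianchi.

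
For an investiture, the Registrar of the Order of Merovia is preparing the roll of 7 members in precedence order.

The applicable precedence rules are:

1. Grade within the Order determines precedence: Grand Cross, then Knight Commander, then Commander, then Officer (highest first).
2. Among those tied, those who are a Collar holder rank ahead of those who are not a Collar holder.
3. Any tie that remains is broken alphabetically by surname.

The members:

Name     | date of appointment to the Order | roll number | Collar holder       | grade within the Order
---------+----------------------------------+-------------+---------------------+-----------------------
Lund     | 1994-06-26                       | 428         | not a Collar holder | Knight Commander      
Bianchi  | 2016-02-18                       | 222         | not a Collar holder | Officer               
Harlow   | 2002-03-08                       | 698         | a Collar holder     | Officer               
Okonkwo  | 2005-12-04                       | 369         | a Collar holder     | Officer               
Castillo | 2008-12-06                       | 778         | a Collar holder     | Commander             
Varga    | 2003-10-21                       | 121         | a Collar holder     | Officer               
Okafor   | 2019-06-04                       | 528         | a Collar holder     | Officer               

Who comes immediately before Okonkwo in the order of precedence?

Okafor

By grade within the Order: Lund (Knight Commander); then Castillo (Commander); then Harlow, Okafor, Okonkwo, Varga and Bianchi (Officer).
Among Harlow, Okafor, Okonkwo, Varga and Bianchi, a Collar holder before not a Collar holder: Harlow, Okafor, Okonkwo and Varga (a Collar holder) before Bianchi (not a Collar holder).
Among Harlow, Okafor, Okonkwo and Varga, alphabetically by surname: Harlow before Okafor before Okonkwo before Varga.
Order: Lund, Castillo, Harlow, Okafor, Okonkwo, Varga, Bianchi.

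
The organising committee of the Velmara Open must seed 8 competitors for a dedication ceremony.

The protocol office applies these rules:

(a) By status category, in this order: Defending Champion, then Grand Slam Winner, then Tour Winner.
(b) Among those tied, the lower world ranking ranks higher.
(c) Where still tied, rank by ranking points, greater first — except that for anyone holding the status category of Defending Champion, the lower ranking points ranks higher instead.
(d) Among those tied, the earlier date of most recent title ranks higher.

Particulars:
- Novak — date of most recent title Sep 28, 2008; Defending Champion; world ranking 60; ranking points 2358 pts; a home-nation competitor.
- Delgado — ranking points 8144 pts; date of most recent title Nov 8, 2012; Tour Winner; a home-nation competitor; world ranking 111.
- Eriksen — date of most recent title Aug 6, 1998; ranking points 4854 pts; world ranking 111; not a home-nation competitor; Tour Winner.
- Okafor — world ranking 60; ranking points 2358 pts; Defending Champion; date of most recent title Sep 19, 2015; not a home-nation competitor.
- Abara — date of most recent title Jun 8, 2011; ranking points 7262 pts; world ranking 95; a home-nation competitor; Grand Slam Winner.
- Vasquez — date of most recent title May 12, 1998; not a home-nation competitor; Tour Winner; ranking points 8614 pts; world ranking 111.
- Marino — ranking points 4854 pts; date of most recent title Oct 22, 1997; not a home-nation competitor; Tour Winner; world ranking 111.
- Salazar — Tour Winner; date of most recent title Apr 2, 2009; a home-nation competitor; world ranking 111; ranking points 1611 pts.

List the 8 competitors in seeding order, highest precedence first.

By status category: Novak and Okafor (Defending Champion); then Abara (Grand Slam Winner); then Vasquez, Delgado, Marino, Eriksen and Salazar (Tour Winner).
Novak and Okafor both have world ranking 60, so the next rule applies.
Novak and Okafor both have ranking points 2358 pts, so the next rule applies.
Among Novak and Okafor, by date of most recent title (earlier first): Novak (Sep 28, 2008) before Okafor (Sep 19, 2015).
Vasquez, Delgado, Marino, Eriksen and Salazar all have world ranking 111, so the next rule applies.
Among Vasquez, Delgado, Marino, Eriksen and Salazar, by ranking points (higher first): Vasquez (8614 pts) before Delgado (8144 pts) before Marino and Eriksen (4854 pts) before Salazar (1611 pts).
Among Marino and Eriksen, by date of most recent title (earlier first): Marino (Oct 22, 1997) before Eriksen (Aug 6, 1998).
Full order: Novak, Okafor, Abara, Vasquez, Delgado, Marino, Eriksen, Salazar.

Novak, Okafor, Abara, Vasquez, Delgado, Marino, Eriksen, Salazar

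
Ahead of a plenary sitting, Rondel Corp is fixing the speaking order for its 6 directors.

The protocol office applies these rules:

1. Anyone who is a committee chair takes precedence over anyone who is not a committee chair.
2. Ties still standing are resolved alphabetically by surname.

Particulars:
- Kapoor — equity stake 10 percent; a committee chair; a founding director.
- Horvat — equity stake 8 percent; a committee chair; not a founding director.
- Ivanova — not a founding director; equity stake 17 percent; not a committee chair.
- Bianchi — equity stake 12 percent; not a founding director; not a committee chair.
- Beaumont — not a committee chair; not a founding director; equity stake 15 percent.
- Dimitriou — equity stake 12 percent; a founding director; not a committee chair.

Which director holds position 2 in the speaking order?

By the first rule: Horvat and Kapoor (both a committee chair); then Beaumont, Bianchi, Dimitriou and Ivanova (each not a committee chair).
Among Horvat and Kapoor, alphabetically by surname: Horvat before Kapoor.
Among Beaumont, Bianchi, Dimitriou and Ivanova, alphabetically by surname: Beaumont before Bianchi before Dimitriou before Ivanova.
Order: Horvat, Kapoor, Beaumont, Bianchi, Dimitriou, Ivanova.

Kapoor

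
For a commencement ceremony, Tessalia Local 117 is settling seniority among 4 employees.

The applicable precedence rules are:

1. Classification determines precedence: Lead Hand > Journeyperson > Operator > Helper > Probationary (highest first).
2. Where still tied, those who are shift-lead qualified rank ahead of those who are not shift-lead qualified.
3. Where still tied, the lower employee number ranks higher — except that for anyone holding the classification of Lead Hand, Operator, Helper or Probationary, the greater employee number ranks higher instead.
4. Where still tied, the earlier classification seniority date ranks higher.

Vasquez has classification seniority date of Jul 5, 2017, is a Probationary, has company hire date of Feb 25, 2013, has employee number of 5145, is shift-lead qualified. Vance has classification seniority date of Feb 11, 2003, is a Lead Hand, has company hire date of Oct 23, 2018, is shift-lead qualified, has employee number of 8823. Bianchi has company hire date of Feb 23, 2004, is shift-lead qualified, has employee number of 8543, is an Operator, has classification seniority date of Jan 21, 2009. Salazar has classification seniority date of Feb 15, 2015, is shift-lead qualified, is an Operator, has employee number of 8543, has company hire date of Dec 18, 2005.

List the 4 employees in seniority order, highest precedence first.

By classification: Vance (Lead Hand); then Bianchi and Salazar (Operator); then Vasquez (Probationary).
Bianchi and Salazar are each shift-lead qualified, so the next rule applies.
Bianchi and Salazar both have employee number 8543, so the next rule applies.
Among Bianchi and Salazar, by classification seniority date (earlier first): Bianchi (Jan 21, 2009) before Salazar (Feb 15, 2015).
Full order: Vance, Bianchi, Salazar, Vasquez.

Vance, Bianchi, Salazar, Vasquez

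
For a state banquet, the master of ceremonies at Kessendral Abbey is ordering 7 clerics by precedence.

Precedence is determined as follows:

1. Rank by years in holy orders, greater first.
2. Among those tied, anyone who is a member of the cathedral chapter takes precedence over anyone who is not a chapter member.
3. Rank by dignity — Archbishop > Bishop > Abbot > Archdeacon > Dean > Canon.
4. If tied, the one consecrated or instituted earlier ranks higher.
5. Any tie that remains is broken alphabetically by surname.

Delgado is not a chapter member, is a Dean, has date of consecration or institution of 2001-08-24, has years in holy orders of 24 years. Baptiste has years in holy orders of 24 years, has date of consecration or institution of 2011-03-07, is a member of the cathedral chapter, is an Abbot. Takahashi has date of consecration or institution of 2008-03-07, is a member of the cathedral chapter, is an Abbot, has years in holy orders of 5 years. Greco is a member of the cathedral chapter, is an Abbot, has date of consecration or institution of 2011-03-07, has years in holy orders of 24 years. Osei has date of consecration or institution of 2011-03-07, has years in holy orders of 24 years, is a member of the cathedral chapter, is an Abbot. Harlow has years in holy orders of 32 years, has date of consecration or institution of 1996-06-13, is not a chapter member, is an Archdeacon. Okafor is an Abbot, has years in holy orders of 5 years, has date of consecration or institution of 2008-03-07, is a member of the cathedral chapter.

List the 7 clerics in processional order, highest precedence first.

By years in holy orders (higher first): Harlow (32 years); then Baptiste, Greco, Osei and Delgado (each 24 years); then Okafor and Takahashi (both 5 years).
Among Baptiste, Greco, Osei and Delgado, a member of the cathedral chapter before not a chapter member: Baptiste, Greco and Osei (a member of the cathedral chapter) before Delgado (not a chapter member).
Baptiste, Greco and Osei are each Abbot, so the next rule applies.
Baptiste, Greco and Osei all have date of consecration or institution 2011-03-07, so the next rule applies.
Among Baptiste, Greco and Osei, alphabetically by surname: Baptiste before Greco before Osei.
Okafor and Takahashi are each a member of the cathedral chapter, so the next rule applies.
Okafor and Takahashi are each Abbot, so the next rule applies.
Okafor and Takahashi both have date of consecration or institution 2008-03-07, so the next rule applies.
Among Okafor and Takahashi, alphabetically by surname: Okafor before Takahashi.
Full order: Harlow, Baptiste, Greco, Osei, Delgado, Okafor, Takahashi.

Harlow, Baptiste, Greco, Osei, Delgado, Okafor, Takahashi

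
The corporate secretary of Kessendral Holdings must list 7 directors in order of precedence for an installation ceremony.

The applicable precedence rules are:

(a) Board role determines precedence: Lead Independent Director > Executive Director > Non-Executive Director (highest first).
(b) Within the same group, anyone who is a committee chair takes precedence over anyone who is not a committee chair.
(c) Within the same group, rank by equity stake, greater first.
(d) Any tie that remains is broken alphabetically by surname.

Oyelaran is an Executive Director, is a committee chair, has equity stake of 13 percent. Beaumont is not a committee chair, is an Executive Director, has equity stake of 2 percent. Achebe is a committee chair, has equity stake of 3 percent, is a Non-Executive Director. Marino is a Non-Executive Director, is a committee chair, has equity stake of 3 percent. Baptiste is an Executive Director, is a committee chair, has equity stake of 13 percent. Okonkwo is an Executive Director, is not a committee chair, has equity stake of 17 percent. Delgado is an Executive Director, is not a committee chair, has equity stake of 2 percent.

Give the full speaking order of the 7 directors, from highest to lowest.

Baptiste, Oyelaran, Okonkwo, Beaumont, Delgado, Achebe, Marino

By board role: Baptiste, Oyelaran, Okonkwo, Beaumont and Delgado (Executive Director); then Achebe and Marino (Non-Executive Director).
Among Baptiste, Oyelaran, Okonkwo, Beaumont and Delgado, a committee chair before not a committee chair: Baptiste and Oyelaran (a committee chair) before Okonkwo, Beaumont and Delgado (not a committee chair).
Baptiste and Oyelaran both have equity stake 13 percent, so the next rule applies.
Among Baptiste and Oyelaran, alphabetically by surname: Baptiste before Oyelaran.
Among Okonkwo, Beaumont and Delgado, by equity stake (higher first): Okonkwo (17 percent) before Beaumont and Delgado (2 percent).
Among Beaumont and Delgado, alphabetically by surname: Beaumont before Delgado.
Achebe and Marino are each a committee chair, so the next rule applies.
Achebe and Marino both have equity stake 3 percent, so the next rule applies.
Among Achebe and Marino, alphabetically by surname: Achebe before Marino.
Full order: Baptiste, Oyelaran, Okonkwo, Beaumont, Delgado, Achebe, Marino.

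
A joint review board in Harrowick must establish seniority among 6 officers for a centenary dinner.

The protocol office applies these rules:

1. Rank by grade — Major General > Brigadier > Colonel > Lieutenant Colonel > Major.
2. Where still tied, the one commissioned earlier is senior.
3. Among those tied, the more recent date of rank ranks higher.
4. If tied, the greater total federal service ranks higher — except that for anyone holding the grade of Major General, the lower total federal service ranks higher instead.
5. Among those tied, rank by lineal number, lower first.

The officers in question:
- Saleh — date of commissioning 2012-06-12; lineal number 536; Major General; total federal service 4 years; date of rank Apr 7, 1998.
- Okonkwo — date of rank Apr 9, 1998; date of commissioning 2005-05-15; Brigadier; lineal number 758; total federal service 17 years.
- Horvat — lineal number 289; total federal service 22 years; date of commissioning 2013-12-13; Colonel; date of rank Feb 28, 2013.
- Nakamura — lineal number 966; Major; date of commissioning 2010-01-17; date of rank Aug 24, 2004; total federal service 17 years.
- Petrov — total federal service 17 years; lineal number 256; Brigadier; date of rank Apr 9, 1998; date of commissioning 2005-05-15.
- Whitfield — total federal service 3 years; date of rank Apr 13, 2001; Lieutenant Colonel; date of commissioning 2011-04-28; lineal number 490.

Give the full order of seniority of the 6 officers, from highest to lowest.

Saleh, Petrov, Okonkwo, Horvat, Whitfield, Nakamura

By grade: Saleh (Major General); then Petrov and Okonkwo (Brigadier); then Horvat (Colonel); then Whitfield (Lieutenant Colonel); then Nakamura (Major).
Petrov and Okonkwo both have date of commissioning 2005-05-15, so the next rule applies.
Petrov and Okonkwo both have date of rank Apr 9, 1998, so the next rule applies.
Petrov and Okonkwo both have total federal service 17 years, so the next rule applies.
Among Petrov and Okonkwo, by lineal number (lower first): Petrov (256) before Okonkwo (758).
Full order: Saleh, Petrov, Okonkwo, Horvat, Whitfield, Nakamura.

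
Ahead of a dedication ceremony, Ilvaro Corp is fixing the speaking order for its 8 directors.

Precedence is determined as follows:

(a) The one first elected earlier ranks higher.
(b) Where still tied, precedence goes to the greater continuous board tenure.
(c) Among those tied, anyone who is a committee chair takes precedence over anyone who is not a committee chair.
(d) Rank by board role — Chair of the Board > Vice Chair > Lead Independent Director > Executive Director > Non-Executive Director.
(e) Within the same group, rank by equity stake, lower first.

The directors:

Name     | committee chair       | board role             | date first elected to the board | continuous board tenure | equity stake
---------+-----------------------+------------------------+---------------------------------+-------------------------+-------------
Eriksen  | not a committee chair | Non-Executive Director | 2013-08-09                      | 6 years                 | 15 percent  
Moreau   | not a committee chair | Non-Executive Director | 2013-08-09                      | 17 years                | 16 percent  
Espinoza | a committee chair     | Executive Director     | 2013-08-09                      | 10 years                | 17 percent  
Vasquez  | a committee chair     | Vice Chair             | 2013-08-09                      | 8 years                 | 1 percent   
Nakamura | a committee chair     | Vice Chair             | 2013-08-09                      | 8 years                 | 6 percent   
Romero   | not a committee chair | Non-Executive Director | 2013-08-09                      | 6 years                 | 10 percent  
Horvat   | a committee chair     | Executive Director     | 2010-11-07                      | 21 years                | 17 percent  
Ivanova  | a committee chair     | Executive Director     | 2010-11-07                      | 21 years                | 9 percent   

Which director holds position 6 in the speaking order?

Nakamura

By date first elected to the board (earlier first): Ivanova and Horvat (both 2010-11-07); then Moreau, Espinoza, Vasquez, Nakamura, Romero and Eriksen (each 2013-08-09).
Ivanova and Horvat both have continuous board tenure 21 years, so the next rule applies.
Ivanova and Horvat are each a committee chair, so the next rule applies.
Ivanova and Horvat are each Executive Director, so the next rule applies.
Among Ivanova and Horvat, by equity stake (lower first): Ivanova (9 percent) before Horvat (17 percent).
Among Moreau, Espinoza, Vasquez, Nakamura, Romero and Eriksen, by continuous board tenure (higher first): Moreau (17 years) before Espinoza (10 years) before Vasquez and Nakamura (8 years) before Romero and Eriksen (6 years).
Vasquez and Nakamura are each a committee chair, so the next rule applies.
Vasquez and Nakamura are each Vice Chair, so the next rule applies.
Among Vasquez and Nakamura, by equity stake (lower first): Vasquez (1 percent) before Nakamura (6 percent).
Romero and Eriksen are each not a committee chair, so the next rule applies.
Romero and Eriksen are each Non-Executive Director, so the next rule applies.
Among Romero and Eriksen, by equity stake (lower first): Romero (10 percent) before Eriksen (15 percent).
Order: Ivanova, Horvat, Moreau, Espinoza, Vasquez, Nakamura, Romero, Eriksen.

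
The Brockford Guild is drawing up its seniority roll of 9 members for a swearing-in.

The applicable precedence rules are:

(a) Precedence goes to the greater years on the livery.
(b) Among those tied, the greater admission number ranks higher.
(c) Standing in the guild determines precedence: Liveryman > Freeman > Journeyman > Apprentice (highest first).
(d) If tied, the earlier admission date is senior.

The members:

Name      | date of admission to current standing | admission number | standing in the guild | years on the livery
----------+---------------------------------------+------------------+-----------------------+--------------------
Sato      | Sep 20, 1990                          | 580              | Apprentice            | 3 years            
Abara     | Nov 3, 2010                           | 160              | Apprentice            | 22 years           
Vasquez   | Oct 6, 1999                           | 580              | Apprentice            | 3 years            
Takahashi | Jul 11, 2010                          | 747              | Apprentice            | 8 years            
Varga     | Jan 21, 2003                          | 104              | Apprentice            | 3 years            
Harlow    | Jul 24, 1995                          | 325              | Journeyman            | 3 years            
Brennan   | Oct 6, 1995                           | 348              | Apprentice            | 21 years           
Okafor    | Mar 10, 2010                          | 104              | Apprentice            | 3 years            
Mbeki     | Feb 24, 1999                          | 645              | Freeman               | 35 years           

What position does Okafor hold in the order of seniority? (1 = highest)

9

By years on the livery (higher first): Mbeki (35 years); then Abara (22 years); then Brennan (21 years); then Takahashi (8 years); then Sato, Vasquez, Harlow, Varga and Okafor (each 3 years).
Among Sato, Vasquez, Harlow, Varga and Okafor, by admission number (higher first): Sato and Vasquez (580) before Harlow (325) before Varga and Okafor (104).
Sato and Vasquez are each Apprentice, so the next rule applies.
Among Sato and Vasquez, by date of admission to current standing (earlier first): Sato (Sep 20, 1990) before Vasquez (Oct 6, 1999).
Varga and Okafor are each Apprentice, so the next rule applies.
Among Varga and Okafor, by date of admission to current standing (earlier first): Varga (Jan 21, 2003) before Okafor (Mar 10, 2010).
Order: Mbeki, Abara, Brennan, Takahashi, Sato, Vasquez, Harlow, Varga, Okafor. So position 9.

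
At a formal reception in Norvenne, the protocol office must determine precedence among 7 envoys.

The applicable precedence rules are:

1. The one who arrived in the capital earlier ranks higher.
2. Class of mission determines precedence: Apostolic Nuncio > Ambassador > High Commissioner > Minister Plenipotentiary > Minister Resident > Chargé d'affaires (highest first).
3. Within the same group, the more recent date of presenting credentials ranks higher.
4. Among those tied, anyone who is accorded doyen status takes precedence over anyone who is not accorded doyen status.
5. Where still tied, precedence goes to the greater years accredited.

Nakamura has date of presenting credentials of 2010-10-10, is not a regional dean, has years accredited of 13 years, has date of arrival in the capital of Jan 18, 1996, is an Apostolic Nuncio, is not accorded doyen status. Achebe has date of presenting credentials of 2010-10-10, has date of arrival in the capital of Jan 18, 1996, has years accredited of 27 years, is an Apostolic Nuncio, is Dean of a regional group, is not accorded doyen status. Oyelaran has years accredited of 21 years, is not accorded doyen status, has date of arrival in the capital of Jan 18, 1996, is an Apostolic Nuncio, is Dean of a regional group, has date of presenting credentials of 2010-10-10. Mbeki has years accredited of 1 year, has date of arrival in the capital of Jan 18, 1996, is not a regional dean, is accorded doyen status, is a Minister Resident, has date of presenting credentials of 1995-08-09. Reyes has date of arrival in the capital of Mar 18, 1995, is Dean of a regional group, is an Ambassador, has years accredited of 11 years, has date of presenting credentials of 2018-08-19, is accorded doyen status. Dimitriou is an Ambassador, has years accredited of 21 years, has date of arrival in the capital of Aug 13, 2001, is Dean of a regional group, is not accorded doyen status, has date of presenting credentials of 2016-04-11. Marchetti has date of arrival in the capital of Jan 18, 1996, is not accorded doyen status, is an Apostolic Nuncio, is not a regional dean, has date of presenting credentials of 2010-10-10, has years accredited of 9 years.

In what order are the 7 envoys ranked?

By date of arrival in the capital (earlier first): Reyes (Mar 18, 1995); then Achebe, Oyelaran, Nakamura, Marchetti and Mbeki (each Jan 18, 1996); then Dimitriou (Aug 13, 2001).
Among Achebe, Oyelaran, Nakamura, Marchetti and Mbeki, by class of mission: Achebe, Oyelaran, Nakamura and Marchetti (Apostolic Nuncio) before Mbeki (Minister Resident).
Achebe, Oyelaran, Nakamura and Marchetti all have date of presenting credentials 2010-10-10, so the next rule applies.
Achebe, Oyelaran, Nakamura and Marchetti are each not accorded doyen status, so the next rule applies.
Among Achebe, Oyelaran, Nakamura and Marchetti, by years accredited (higher first): Achebe (27 years) before Oyelaran (21 years) before Nakamura (13 years) before Marchetti (9 years).
Full order: Reyes, Achebe, Oyelaran, Nakamura, Marchetti, Mbeki, Dimitriou.

Reyes, Achebe, Oyelaran, Nakamura, Marchetti, Mbeki, Dimitriou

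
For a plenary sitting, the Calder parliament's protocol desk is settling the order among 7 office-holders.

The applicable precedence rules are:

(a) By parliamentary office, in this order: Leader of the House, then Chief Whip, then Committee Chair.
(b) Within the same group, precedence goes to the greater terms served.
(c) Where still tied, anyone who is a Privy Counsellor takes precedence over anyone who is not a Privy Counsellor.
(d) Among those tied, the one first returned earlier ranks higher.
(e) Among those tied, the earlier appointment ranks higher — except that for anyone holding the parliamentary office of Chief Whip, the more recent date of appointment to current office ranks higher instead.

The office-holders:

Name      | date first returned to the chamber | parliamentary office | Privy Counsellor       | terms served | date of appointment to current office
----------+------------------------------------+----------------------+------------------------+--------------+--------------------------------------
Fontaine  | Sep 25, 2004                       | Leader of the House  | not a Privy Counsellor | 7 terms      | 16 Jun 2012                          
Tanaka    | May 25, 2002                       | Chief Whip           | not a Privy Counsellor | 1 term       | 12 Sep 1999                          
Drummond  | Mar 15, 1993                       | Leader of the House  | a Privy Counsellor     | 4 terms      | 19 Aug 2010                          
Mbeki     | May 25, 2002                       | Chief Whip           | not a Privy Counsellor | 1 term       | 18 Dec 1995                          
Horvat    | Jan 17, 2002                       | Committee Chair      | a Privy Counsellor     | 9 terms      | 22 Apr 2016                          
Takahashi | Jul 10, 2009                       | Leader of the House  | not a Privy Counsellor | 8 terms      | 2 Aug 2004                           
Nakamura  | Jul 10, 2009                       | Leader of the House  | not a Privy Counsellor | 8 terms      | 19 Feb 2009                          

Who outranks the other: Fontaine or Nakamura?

By parliamentary office: Takahashi, Nakamura, Fontaine and Drummond (Leader of the House); then Tanaka and Mbeki (Chief Whip); then Horvat (Committee Chair).
Among Takahashi, Nakamura, Fontaine and Drummond, by terms served (higher first): Takahashi and Nakamura (8 terms) before Fontaine (7 terms) before Drummond (4 terms).
Takahashi and Nakamura are each not a Privy Counsellor, so the next rule applies.
Takahashi and Nakamura both have date first returned to the chamber Jul 10, 2009, so the next rule applies.
Among Takahashi and Nakamura, by date of appointment to current office (earlier first): Takahashi (2 Aug 2004) before Nakamura (19 Feb 2009).
Tanaka and Mbeki both have terms served 1 term, so the next rule applies.
Tanaka and Mbeki are each not a Privy Counsellor, so the next rule applies.
Tanaka and Mbeki both have date first returned to the chamber May 25, 2002, so the next rule applies.
Among Tanaka and Mbeki, by date of appointment to current office (later first) (reversed rule for this group): Tanaka (12 Sep 1999) before Mbeki (18 Dec 1995).
So Nakamura takes precedence.

Nakamura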